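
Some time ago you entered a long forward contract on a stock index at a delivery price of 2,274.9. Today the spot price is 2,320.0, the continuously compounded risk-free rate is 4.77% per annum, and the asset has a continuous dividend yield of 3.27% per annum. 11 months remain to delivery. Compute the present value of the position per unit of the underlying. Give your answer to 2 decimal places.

73.92

Current fair forward for the remaining 11 months: F = S·e^((r − q)·T), (r − q) = 0.0477 − 0.0327 = 0.0150
F = 2320.0 · e^(0.0150 × 11/12) = 2320.0 × 1.01384497 = 2352.1203
Value of long forward = (F − K)·e^(−rT) = (2352.1203 − 2274.9) · e^(−0.0477·11/12)
= 77.2203 × 0.95721716 = 73.92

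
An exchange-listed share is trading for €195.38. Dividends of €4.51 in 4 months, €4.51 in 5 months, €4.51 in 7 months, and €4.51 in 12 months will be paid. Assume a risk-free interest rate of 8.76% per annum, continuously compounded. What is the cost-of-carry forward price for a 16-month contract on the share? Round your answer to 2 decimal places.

€200.32

PV(dividends) I = 4.51·e^(−0.0876·4/12) + 4.51·e^(−0.0876·5/12) + 4.51·e^(−0.0876·7/12) + 4.51·e^(−0.0876·12/12)
I = 4.3802 + 4.3484 + 4.2853 + 4.1317 = 17.1456
F = (S − I)·e^(rT) = (195.38 − 17.1456) · e^(0.0876·16/12)
= 178.2344 · e^0.116800 = 178.2344 × 1.123895 = €200.32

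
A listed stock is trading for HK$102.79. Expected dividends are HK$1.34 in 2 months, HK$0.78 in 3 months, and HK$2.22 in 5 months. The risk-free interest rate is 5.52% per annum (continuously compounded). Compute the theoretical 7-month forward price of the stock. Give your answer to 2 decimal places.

PV(dividends) I = 1.34·e^(−0.0552·2/12) + 0.78·e^(−0.0552·3/12) + 2.22·e^(−0.0552·5/12)
I = 1.3277 + 0.7693 + 2.1695 = 4.2665
F = (S − I)·e^(rT) = (102.79 − 4.2665) · e^(0.0552·7/12)
= 98.5235 · e^0.032200 = 98.5235 × 1.032724 = HK$101.75

HK$101.75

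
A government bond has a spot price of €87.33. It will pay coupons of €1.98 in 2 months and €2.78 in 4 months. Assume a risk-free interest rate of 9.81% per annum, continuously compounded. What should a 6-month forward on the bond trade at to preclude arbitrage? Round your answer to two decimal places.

€86.85

PV(coupons) I = 1.98·e^(−0.0981·2/12) + 2.78·e^(−0.0981·4/12)
I = 1.9479 + 2.6906 = 4.6385
F = (S − I)·e^(rT) = (87.33 − 4.6385) · e^(0.0981·6/12)
= 82.6915 · e^0.049050 = 82.6915 × 1.050273 = €86.85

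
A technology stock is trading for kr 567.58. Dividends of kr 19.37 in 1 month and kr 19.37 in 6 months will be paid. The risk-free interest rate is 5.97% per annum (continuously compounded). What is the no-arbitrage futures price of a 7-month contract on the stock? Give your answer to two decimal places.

kr 548.27

PV(dividends) I = 19.37·e^(−0.0597·1/12) + 19.37·e^(−0.0597·6/12)
I = 19.2739 + 18.8003 = 38.0742
F = (S − I)·e^(rT) = (567.58 − 38.0742) · e^(0.0597·7/12)
= 529.5058 · e^0.034825 = 529.5058 × 1.035438 = kr 548.27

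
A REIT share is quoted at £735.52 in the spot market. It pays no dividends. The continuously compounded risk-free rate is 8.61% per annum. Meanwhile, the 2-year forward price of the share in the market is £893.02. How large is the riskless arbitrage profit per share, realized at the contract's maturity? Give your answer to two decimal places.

Fair forward: F* = S·e^(carry·T), with carry = r = 0.0861
F* = 735.52 · e^(0.0861 × 2) = 735.52 · e^0.172200 = 735.52 × 1.187915 = £873.7352
Market £893.02 > fair £873.7352: forward overpriced → cash-and-carry (buy spot, short the forward).
At maturity, profit = |F_mkt − F*| = |893.02 − 873.7352| = £19.28 per share

£19.28 per share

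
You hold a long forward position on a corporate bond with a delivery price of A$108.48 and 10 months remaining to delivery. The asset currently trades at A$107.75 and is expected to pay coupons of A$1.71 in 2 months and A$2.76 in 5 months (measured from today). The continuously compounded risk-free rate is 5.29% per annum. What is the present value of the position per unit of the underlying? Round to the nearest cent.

PV(remaining coupons) I = 1.71·e^(−0.0529·2/12) + 2.76·e^(−0.0529·5/12) = 4.3948
Current forward F = (S − I)·e^(rT) = (107.75 − 4.3948)·e^(0.0529·10/12) = 103.3552 × 1.045069 = 108.0133
Value (long) = (F − K)·e^(−rT) = (108.0133 − 108.48) × 0.956874 = -0.4466
Value = -A$0.45

-A$0.45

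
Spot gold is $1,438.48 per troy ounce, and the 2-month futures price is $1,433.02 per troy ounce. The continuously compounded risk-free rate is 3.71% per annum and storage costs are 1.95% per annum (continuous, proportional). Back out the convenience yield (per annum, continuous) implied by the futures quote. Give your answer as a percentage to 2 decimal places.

F = S·e^((r+u−y)T) ⇒ (r+u−y) = ln(F/S)/T
ln(1433.02/1438.48) = -0.003803; /T ⇒ -0.022818
y = r + u − ln(F/S)/T = 0.0371 + 0.0195 + 0.022818 = 0.079418
y = 7.94%

7.94%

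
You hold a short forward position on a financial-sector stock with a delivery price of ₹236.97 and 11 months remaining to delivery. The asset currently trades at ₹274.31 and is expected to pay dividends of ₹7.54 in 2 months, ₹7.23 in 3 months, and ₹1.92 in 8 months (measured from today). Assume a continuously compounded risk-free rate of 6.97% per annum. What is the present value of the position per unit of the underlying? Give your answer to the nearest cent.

-₹35.62

PV(remaining dividends) I = 7.54·e^(−0.0697·2/12) + 7.23·e^(−0.0697·3/12) + 1.92·e^(−0.0697·8/12) = 16.3909
Current forward F = (S − I)·e^(rT) = (274.31 − 16.3909)·e^(0.0697·11/12) = 257.9191 × 1.065977 = 274.9358
Value (long) = (F − K)·e^(−rT) = (274.9358 − 236.97) × 0.938107 = 35.6160
Short position value = −(long value) = -₹35.62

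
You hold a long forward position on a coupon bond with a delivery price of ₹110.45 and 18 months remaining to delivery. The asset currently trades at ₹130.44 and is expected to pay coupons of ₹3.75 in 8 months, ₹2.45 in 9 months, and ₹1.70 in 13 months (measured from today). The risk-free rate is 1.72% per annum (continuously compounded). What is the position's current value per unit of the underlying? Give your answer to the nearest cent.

₹15.01

PV(remaining coupons) I = 3.75·e^(−0.0172·8/12) + 2.45·e^(−0.0172·9/12) + 1.70·e^(−0.0172·13/12) = 7.7945
Current forward F = (S − I)·e^(rT) = (130.44 − 7.7945)·e^(0.0172·18/12) = 122.6455 × 1.026136 = 125.8510
Value (long) = (F − K)·e^(−rT) = (125.8510 − 110.45) × 0.974530 = 15.0087
Value = ₹15.01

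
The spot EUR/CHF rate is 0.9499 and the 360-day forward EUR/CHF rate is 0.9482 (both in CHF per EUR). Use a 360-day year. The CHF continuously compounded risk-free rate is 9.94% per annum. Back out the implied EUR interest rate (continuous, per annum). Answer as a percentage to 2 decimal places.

F = S·e^((r_CHF − r_EUR)T) ⇒ r_EUR = r_CHF − ln(F/S)/T
ln(0.9482/0.9499) = -0.001791; /(360/360) = -0.001791
r_EUR = 0.0994 + 0.001791 = 0.101191
r_EUR = 10.12%

10.12%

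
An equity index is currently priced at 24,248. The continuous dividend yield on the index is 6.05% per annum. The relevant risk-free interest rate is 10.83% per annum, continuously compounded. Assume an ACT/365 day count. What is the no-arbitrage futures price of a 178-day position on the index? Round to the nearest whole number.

24,820

F = S·e^((r − q)T) = 24248 · e^((0.1083 − 0.0605) × 178/365)
= 24248 · e^0.023311 = 24248 × 1.023585
F = 24,820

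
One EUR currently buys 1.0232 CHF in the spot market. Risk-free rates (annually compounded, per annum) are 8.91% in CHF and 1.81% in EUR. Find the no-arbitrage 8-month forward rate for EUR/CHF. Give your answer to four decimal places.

1.0702

By covered interest parity, F = S · (1+r_CHF)^T / (1+r_EUR)^T
= 1.0232 × 1.058551 / 1.012031 = 1.0232 × 1.045967
F = 1.0702 CHF per EUR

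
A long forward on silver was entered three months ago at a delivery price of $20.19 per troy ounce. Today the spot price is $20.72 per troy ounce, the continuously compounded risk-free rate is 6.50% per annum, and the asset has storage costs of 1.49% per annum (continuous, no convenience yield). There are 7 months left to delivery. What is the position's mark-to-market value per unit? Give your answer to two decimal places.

$1.46 per troy ounce

Current fair forward for the remaining 7 months: F = S·e^((r + u)·T), (r + u) = 0.0650 + 0.0149 = 0.0799
F = 20.72 · e^(0.0799 × 7/12) = 20.72 × 1.047712 = 21.7086
Value of long forward = (F − K)·e^(−rT) = (21.7086 − 20.19) · e^(−0.0650·7/12)
= 1.5186 × 0.962793 = 1.46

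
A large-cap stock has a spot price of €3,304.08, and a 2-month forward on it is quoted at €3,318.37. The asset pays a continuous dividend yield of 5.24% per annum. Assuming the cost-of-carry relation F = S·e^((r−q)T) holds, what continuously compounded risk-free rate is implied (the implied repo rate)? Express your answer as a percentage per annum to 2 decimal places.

7.83%

From F = S·e^((r−q)T): (r − q) = ln(F/S)/T
ln(3318.37/3304.08) = ln(1.004325) = 0.004316
(r − q) = 0.004316 / (2/12) = 0.025896
r = ln(F/S)/T + q = 0.025896 + 0.0524 = 0.078296
r = 7.83%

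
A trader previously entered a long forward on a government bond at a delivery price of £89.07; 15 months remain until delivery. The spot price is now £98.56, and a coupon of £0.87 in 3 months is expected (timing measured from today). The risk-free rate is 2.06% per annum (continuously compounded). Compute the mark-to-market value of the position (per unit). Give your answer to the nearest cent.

PV(remaining coupons) I = 0.87·e^(−0.0206·3/12) = 0.8655
Current forward F = (S − I)·e^(rT) = (98.56 − 0.8655)·e^(0.0206·15/12) = 97.6945 × 1.026084 = 100.2428
Value (long) = (F − K)·e^(−rT) = (100.2428 − 89.07) × 0.974579 = 10.8888
Value = £10.89

£10.89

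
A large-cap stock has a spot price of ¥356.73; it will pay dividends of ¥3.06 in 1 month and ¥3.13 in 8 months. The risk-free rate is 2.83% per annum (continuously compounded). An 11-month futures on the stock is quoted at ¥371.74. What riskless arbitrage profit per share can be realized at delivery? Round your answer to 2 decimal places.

¥11.92 per share

PV(dividends) I = 3.06·e^(−0.0283·1/12) + 3.13·e^(−0.0283·8/12) = 6.1243
Fair futures F* = (S − I)·e^(rT) = (356.73 − 6.1243)·e^0.025942 = 350.6057 × 1.026281 = 359.8200
Market ¥371.74 > fair 359.8200: forward overpriced → cash-and-carry (borrow at r, buy the stock and collect the dividends, short the forward).
Profit at T = |F_mkt − F*| = |371.74 − 359.8200| = ¥11.92 per share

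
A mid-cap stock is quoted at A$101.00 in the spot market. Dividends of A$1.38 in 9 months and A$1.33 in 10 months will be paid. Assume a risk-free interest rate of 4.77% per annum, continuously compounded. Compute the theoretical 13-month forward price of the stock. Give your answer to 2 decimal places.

PV(dividends) I = 1.38·e^(−0.0477·9/12) + 1.33·e^(−0.0477·10/12)
I = 1.3315 + 1.2782 = 2.6097
F = (S − I)·e^(rT) = (101.00 − 2.6097) · e^(0.0477·13/12)
= 98.3903 · e^0.051675 = 98.3903 × 1.053033 = A$103.61

A$103.61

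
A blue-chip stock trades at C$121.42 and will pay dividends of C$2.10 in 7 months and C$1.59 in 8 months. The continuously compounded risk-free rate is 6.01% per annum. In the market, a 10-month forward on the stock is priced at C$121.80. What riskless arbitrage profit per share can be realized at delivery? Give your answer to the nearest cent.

PV(dividends) I = 2.10·e^(−0.0601·7/12) + 1.59·e^(−0.0601·8/12) = 3.5552
Fair forward F* = (S − I)·e^(rT) = (121.42 − 3.5552)·e^0.050083 = 117.8648 × 1.051358 = 123.9181
Market C$121.80 < fair 123.9181: forward underpriced → reverse cash-and-carry (short the stock, invest proceeds at r, pay the dividends, go long the forward).
Profit at T = |F_mkt − F*| = |121.80 − 123.9181| = C$2.12 per share

C$2.12 per share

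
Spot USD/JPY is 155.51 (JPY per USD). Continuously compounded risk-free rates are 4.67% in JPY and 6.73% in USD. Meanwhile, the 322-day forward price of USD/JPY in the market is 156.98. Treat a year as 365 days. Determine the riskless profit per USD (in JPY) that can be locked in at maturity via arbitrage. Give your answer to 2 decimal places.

4.27 per USD (in JPY)

Fair forward: F* = S·e^(carry·T), with carry = (r_JPY − r_USD) = 0.0467 − 0.0673 = -0.0206
F* = 155.51 · e^(-0.0206 × 322/365) = 155.51 · e^-0.018173 = 155.51 × 0.981991 = 152.7094
Market 156.98 > fair 152.7094: forward overpriced → cash-and-carry (buy spot, short the forward).
At maturity, profit = |F_mkt − F*| = |156.98 − 152.7094| = 4.27 per USD (in JPY)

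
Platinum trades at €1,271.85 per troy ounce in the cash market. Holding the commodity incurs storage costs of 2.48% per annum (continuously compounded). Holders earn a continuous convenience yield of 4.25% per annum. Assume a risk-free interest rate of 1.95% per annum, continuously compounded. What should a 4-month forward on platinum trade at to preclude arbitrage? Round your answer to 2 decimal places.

€1,272.61 per troy ounce

Net carry = r + u − y = 0.0195 + 0.0248 − 0.0425 = 0.0018
F = S·e^((r+u−y)T) = 1271.85 · e^(0.0018 × 4/12) = 1271.85 · e^0.00060000
= 1271.85 × 1.00060018 = €1,272.61 per troy ounce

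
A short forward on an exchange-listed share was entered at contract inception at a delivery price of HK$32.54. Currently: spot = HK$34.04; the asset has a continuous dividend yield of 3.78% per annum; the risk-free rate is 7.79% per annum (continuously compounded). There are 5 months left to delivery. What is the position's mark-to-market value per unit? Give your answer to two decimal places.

Current fair forward for the remaining 5 months: F = S·e^((r − q)·T), (r − q) = 0.0779 − 0.0378 = 0.0401
F = 34.04 · e^(0.0401 × 5/12) = 34.04 × 1.016849 = 34.6135
Value of long forward = (F − K)·e^(−rT) = (34.6135 − 32.54) · e^(−0.0779·5/12)
= 2.0735 × 0.968063 = 2.01
Short position value = −(long value) = -HK$2.01

-HK$2.01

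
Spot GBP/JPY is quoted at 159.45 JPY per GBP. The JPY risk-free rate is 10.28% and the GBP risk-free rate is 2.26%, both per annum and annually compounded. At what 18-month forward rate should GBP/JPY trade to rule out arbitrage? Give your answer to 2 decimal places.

178.57

By covered interest parity, F = S · (1+r_JPY)^T / (1+r_GBP)^T
= 159.45 × 1.158098 / 1.034091 = 159.45 × 1.119919
F = 178.57 JPY per GBP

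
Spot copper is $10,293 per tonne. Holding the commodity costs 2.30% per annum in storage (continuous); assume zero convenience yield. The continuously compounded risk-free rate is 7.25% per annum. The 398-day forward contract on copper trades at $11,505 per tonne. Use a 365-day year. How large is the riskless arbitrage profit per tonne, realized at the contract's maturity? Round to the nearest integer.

Fair forward: F* = S·e^(carry·T), with carry = (r + u) = 0.0725 + 0.0230 = 0.0955
F* = 10293 · e^(0.0955 × 398/365) = 10293 · e^0.104134 = 10293 × 1.109749 = $11422.6465
Market $11505 > fair $11422.6465: forward overpriced → cash-and-carry (buy spot, short the forward).
At maturity, profit = |F_mkt − F*| = |11505 − 11422.6465| = $82 per tonne

$82 per tonne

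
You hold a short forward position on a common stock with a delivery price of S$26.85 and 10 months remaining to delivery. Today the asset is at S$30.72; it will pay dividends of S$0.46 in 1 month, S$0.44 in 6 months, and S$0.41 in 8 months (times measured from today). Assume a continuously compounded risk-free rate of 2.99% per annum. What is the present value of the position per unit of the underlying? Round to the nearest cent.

PV(remaining dividends) I = 0.46·e^(−0.0299·1/12) + 0.44·e^(−0.0299·6/12) + 0.41·e^(−0.0299·8/12) = 1.2942
Current forward F = (S − I)·e^(rT) = (30.72 − 1.2942)·e^(0.0299·10/12) = 29.4258 × 1.025230 = 30.1682
Value (long) = (F − K)·e^(−rT) = (30.1682 − 26.85) × 0.975391 = 3.2365
Short position value = −(long value) = -S$3.24

-S$3.24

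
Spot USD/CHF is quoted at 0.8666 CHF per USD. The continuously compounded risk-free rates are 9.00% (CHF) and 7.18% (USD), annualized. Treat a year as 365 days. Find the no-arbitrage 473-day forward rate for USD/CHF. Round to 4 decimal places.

0.8873

F = S·e^((r_CHF − r_USD)T) = 0.8666 · e^((0.0900 − 0.0718) × 473/365)
= 0.8666 · e^0.023585 = 0.8666 × 1.023865
F = 0.8873 CHF per USD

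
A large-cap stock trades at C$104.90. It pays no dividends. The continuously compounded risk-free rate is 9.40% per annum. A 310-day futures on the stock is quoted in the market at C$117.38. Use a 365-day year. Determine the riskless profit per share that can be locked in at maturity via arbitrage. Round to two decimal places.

Fair futures: F* = S·e^(carry·T), with carry = r = 0.0940
F* = 104.90 · e^(0.0940 × 310/365) = 104.90 · e^0.079836 = 104.90 × 1.083109 = C$113.6181
Market C$117.38 > fair C$113.6181: forward overpriced → cash-and-carry (buy spot, short the forward).
At maturity, profit = |F_mkt − F*| = |117.38 − 113.6181| = C$3.76 per share

C$3.76 per share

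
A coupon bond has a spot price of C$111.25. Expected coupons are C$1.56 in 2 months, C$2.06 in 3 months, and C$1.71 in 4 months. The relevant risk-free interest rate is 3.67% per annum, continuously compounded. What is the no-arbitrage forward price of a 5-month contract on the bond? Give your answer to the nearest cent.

PV(coupons) I = 1.56·e^(−0.0367·2/12) + 2.06·e^(−0.0367·3/12) + 1.71·e^(−0.0367·4/12)
I = 1.5505 + 2.0412 + 1.6892 = 5.2809
F = (S − I)·e^(rT) = (111.25 − 5.2809) · e^(0.0367·5/12)
= 105.9691 · e^0.015292 = 105.9691 × 1.015410 = C$107.60

C$107.60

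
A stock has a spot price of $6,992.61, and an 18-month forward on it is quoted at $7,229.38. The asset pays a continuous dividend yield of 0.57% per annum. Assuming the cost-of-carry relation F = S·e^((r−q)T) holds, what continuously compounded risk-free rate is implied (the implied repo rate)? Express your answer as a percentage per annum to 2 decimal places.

2.79%

From F = S·e^((r−q)T): (r − q) = ln(F/S)/T
ln(7229.38/6992.61) = ln(1.033860) = 0.033299
(r − q) = 0.033299 / (18/12) = 0.022199
r = ln(F/S)/T + q = 0.022199 + 0.0057 = 0.027899
r = 2.79%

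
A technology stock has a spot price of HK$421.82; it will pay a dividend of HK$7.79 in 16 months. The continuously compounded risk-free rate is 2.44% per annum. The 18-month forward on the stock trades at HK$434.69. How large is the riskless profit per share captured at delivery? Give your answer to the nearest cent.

HK$4.97 per share

PV(dividends) I = 7.79·e^(−0.0244·16/12) = 7.5406
Fair forward F* = (S − I)·e^(rT) = (421.82 − 7.5406)·e^0.036600 = 414.2794 × 1.037278 = 429.7229
Market HK$434.69 > fair 429.7229: forward overpriced → cash-and-carry (borrow at r, buy the stock and collect the dividends, short the forward).
Profit at T = |F_mkt − F*| = |434.69 − 429.7229| = HK$4.97 per share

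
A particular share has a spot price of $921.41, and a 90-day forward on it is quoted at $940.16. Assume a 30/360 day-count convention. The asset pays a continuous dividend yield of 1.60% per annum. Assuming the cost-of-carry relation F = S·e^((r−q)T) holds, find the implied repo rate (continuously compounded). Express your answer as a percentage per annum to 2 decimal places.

From F = S·e^((r−q)T): (r − q) = ln(F/S)/T
ln(940.16/921.41) = ln(1.020349) = 0.020145
(r − q) = 0.020145 / (90/360) = 0.080580
r = ln(F/S)/T + q = 0.080580 + 0.0160 = 0.096580
r = 9.66%

9.66%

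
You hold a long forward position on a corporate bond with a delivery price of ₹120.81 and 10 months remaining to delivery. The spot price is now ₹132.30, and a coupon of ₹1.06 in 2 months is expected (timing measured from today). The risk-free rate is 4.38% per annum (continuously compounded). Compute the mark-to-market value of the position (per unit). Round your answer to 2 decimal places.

PV(remaining coupons) I = 1.06·e^(−0.0438·2/12) = 1.0523
Current forward F = (S − I)·e^(rT) = (132.30 − 1.0523)·e^(0.0438·10/12) = 131.2477 × 1.037174 = 136.1267
Value (long) = (F − K)·e^(−rT) = (136.1267 − 120.81) × 0.964158 = 14.7677
Value = ₹14.77

₹14.77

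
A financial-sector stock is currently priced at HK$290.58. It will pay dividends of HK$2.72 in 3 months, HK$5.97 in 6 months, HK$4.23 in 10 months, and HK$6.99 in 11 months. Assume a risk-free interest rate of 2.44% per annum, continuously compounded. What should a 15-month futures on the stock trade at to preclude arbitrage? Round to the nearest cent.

HK$279.39

PV(dividends) I = 2.72·e^(−0.0244·3/12) + 5.97·e^(−0.0244·6/12) + 4.23·e^(−0.0244·10/12) + 6.99·e^(−0.0244·11/12)
I = 2.7035 + 5.8976 + 4.1449 + 6.8354 = 19.5814
F = (S − I)·e^(rT) = (290.58 − 19.5814) · e^(0.0244·15/12)
= 270.9986 · e^0.030500 = 270.9986 × 1.030970 = HK$279.39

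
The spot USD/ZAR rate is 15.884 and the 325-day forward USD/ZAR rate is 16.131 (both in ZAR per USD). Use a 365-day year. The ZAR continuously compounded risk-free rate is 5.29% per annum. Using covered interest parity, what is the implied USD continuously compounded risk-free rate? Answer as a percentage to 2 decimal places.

F = S·e^((r_ZAR − r_USD)T) ⇒ r_USD = r_ZAR − ln(F/S)/T
ln(16.131/15.884) = 0.015431; /(325/365) = 0.017330
r_USD = 0.0529 − 0.017330 = 0.035570
r_USD = 3.56%

3.56%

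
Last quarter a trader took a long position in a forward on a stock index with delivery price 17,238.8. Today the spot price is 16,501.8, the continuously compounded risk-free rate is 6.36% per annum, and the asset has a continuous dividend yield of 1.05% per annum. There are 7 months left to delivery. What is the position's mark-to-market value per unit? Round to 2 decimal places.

Current fair forward for the remaining 7 months: F = S·e^((r − q)·T), (r − q) = 0.0636 − 0.0105 = 0.0531
F = 16501.8 · e^(0.0531 × 7/12) = 16501.8 × 1.03145972 = 17020.9420
Value of long forward = (F − K)·e^(−rT) = (17020.9420 − 17238.8) · e^(−0.0636·7/12)
= -217.8580 × 0.96357977 = -209.92

-209.92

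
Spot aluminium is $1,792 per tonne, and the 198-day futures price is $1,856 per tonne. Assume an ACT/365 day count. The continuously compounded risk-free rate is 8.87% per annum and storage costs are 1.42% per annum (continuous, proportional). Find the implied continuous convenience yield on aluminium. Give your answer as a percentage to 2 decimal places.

F = S·e^((r+u−y)T) ⇒ (r+u−y) = ln(F/S)/T
ln(1856/1792) = 0.035091; /T ⇒ 0.064688
y = r + u − ln(F/S)/T = 0.0887 + 0.0142 − 0.064688 = 0.038212
y = 3.82%

3.82%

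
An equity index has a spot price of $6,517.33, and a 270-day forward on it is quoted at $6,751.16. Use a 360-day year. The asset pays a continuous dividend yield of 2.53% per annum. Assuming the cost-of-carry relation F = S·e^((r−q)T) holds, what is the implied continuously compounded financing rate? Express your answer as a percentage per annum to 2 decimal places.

From F = S·e^((r−q)T): (r − q) = ln(F/S)/T
ln(6751.16/6517.33) = ln(1.035878) = 0.035249
(r − q) = 0.035249 / (270/360) = 0.046999
r = ln(F/S)/T + q = 0.046999 + 0.0253 = 0.072299
r = 7.23%

7.23%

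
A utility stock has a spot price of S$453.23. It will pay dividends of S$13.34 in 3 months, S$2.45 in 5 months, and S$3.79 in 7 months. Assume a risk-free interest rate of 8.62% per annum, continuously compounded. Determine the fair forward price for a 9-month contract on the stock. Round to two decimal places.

PV(dividends) I = 13.34·e^(−0.0862·3/12) + 2.45·e^(−0.0862·5/12) + 3.79·e^(−0.0862·7/12)
I = 13.0556 + 2.3636 + 3.6041 = 19.0233
F = (S − I)·e^(rT) = (453.23 − 19.0233) · e^(0.0862·9/12)
= 434.2067 · e^0.064650 = 434.2067 × 1.066786 = S$463.21

S$463.21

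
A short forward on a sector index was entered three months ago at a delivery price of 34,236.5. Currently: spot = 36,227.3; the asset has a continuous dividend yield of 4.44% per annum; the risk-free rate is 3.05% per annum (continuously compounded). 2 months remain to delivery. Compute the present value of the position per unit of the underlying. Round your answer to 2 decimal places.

-1897.30

Current fair forward for the remaining 2 months: F = S·e^((r − q)·T), (r − q) = 0.0305 − 0.0444 = -0.0139
F = 36227.3 · e^(-0.0139 × 2/12) = 36227.3 × 0.99768601 = 36143.4704
Value of long forward = (F − K)·e^(−rT) = (36143.4704 − 34236.5) · e^(−0.0305·2/12)
= 1906.9704 × 0.99492956 = 1897.30
Short position value = −(long value) = -1897.30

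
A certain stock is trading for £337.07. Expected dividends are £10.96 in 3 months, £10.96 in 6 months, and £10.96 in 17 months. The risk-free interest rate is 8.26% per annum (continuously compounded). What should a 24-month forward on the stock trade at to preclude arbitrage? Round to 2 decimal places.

£361.05

PV(dividends) I = 10.96·e^(−0.0826·3/12) + 10.96·e^(−0.0826·6/12) + 10.96·e^(−0.0826·17/12)
I = 10.7360 + 10.5166 + 9.7497 = 31.0023
F = (S − I)·e^(rT) = (337.07 − 31.0023) · e^(0.0826·24/12)
= 306.0677 · e^0.165200 = 306.0677 × 1.179629 = £361.05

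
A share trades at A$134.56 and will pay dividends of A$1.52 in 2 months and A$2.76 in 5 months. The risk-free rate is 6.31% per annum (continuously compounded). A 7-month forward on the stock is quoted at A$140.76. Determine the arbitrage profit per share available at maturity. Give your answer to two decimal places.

A$5.50 per share

PV(dividends) I = 1.52·e^(−0.0631·2/12) + 2.76·e^(−0.0631·5/12) = 4.1925
Fair forward F* = (S − I)·e^(rT) = (134.56 − 4.1925)·e^0.036808 = 130.3675 × 1.037494 = 135.2555
Market A$140.76 > fair 135.2555: forward overpriced → cash-and-carry (borrow at r, buy the stock and collect the dividends, short the forward).
Profit at T = |F_mkt − F*| = |140.76 − 135.2555| = A$5.50 per share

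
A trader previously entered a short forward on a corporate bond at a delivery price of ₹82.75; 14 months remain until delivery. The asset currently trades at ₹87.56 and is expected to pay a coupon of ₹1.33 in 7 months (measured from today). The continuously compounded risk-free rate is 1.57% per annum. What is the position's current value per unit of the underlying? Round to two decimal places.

-₹4.99

PV(remaining coupons) I = 1.33·e^(−0.0157·7/12) = 1.3179
Current forward F = (S − I)·e^(rT) = (87.56 − 1.3179)·e^(0.0157·14/12) = 86.2421 × 1.018485 = 87.8363
Value (long) = (F − K)·e^(−rT) = (87.8363 − 82.75) × 0.981850 = 4.9940
Short position value = −(long value) = -₹4.99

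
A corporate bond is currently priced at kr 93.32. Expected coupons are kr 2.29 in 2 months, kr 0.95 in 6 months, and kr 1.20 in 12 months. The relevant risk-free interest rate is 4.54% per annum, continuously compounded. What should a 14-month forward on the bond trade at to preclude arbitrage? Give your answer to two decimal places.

PV(coupons) I = 2.29·e^(−0.0454·2/12) + 0.95·e^(−0.0454·6/12) + 1.20·e^(−0.0454·12/12)
I = 2.2727 + 0.9287 + 1.1467 = 4.3481
F = (S − I)·e^(rT) = (93.32 − 4.3481) · e^(0.0454·14/12)
= 88.9719 · e^0.052967 = 88.9719 × 1.054395 = kr 93.81

kr 93.81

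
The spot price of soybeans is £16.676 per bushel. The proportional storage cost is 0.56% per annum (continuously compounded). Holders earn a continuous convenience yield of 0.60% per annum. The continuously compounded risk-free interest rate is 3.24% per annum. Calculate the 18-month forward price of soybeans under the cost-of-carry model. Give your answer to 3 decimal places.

£17.496 per bushel

Net carry = r + u − y = 0.0324 + 0.0056 − 0.0060 = 0.0320
F = S·e^((r+u−y)T) = 16.676 · e^(0.0320 × 18/12) = 16.676 · e^0.048000
= 16.676 × 1.049171 = £17.496 per bushel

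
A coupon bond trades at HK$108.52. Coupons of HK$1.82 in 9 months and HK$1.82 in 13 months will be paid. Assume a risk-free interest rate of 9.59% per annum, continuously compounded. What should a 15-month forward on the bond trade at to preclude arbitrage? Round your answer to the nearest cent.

HK$118.58

PV(coupons) I = 1.82·e^(−0.0959·9/12) + 1.82·e^(−0.0959·13/12)
I = 1.6937 + 1.6404 = 3.3341
F = (S − I)·e^(rT) = (108.52 − 3.3341) · e^(0.0959·15/12)
= 105.1859 · e^0.119875 = 105.1859 × 1.127356 = HK$118.58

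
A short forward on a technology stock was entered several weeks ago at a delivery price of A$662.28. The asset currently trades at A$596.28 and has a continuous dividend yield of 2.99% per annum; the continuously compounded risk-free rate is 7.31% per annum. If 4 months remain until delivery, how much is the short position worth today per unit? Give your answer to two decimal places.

Current fair forward for the remaining 4 months: F = S·e^((r − q)·T), (r − q) = 0.0731 − 0.0299 = 0.0432
F = 596.28 · e^(0.0432 × 4/12) = 596.28 × 1.014504 = 604.9284
Value of long forward = (F − K)·e^(−rT) = (604.9284 − 662.28) · e^(−0.0731·4/12)
= -57.3516 × 0.975928 = -55.97
Short position value = −(long value) = A$55.97

A$55.97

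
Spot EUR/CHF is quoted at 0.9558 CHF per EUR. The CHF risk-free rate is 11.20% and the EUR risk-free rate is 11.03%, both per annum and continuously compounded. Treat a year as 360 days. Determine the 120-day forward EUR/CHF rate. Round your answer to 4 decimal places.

0.9563

F = S·e^((r_CHF − r_EUR)T) = 0.9558 · e^((0.1120 − 0.1103) × 120/360)
= 0.9558 · e^0.000567 = 0.9558 × 1.000567
F = 0.9563 CHF per EUR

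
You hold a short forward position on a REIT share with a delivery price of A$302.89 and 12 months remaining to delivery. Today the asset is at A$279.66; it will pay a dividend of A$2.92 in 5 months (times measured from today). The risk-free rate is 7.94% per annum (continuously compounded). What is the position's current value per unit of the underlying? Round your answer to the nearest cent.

A$2.94

PV(remaining dividends) I = 2.92·e^(−0.0794·5/12) = 2.8250
Current forward F = (S − I)·e^(rT) = (279.66 − 2.8250)·e^(0.0794·12/12) = 276.8350 × 1.082637 = 299.7118
Value (long) = (F − K)·e^(−rT) = (299.7118 − 302.89) × 0.923670 = -2.9356
Short position value = −(long value) = A$2.94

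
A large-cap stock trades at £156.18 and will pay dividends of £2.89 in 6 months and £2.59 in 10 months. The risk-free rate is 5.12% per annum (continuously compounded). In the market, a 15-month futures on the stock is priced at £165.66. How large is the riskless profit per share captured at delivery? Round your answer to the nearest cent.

PV(dividends) I = 2.89·e^(−0.0512·6/12) + 2.59·e^(−0.0512·10/12) = 5.2988
Fair futures F* = (S − I)·e^(rT) = (156.18 − 5.2988)·e^0.064000 = 150.8812 × 1.066092 = 160.8532
Market £165.66 > fair 160.8532: forward overpriced → cash-and-carry (borrow at r, buy the stock and collect the dividends, short the forward).
Profit at T = |F_mkt − F*| = |165.66 − 160.8532| = £4.81 per share

£4.81 per share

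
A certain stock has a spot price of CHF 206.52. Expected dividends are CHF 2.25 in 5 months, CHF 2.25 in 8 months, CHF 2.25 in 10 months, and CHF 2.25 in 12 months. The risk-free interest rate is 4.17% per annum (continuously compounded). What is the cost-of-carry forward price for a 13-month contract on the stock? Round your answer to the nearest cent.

PV(dividends) I = 2.25·e^(−0.0417·5/12) + 2.25·e^(−0.0417·8/12) + 2.25·e^(−0.0417·10/12) + 2.25·e^(−0.0417·12/12)
I = 2.2112 + 2.1883 + 2.1732 + 2.1581 = 8.7308
F = (S − I)·e^(rT) = (206.52 − 8.7308) · e^(0.0417·13/12)
= 197.7892 · e^0.045175 = 197.7892 × 1.046211 = CHF 206.93

CHF 206.93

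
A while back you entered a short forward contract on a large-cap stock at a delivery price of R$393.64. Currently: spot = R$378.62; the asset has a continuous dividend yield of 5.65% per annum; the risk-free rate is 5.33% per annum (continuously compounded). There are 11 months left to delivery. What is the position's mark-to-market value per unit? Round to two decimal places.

R$15.36

Current fair forward for the remaining 11 months: F = S·e^((r − q)·T), (r − q) = 0.0533 − 0.0565 = -0.0032
F = 378.62 · e^(-0.0032 × 11/12) = 378.62 × 0.997071 = 377.5110
Value of long forward = (F − K)·e^(−rT) = (377.5110 − 393.64) · e^(−0.0533·11/12)
= -16.1290 × 0.952316 = -15.36
Short position value = −(long value) = R$15.36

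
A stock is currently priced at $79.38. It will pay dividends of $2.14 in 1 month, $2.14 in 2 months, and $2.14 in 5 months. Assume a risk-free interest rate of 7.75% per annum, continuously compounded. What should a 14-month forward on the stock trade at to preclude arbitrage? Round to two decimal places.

$79.98

PV(dividends) I = 2.14·e^(−0.0775·1/12) + 2.14·e^(−0.0775·2/12) + 2.14·e^(−0.0775·5/12)
I = 2.1262 + 2.1125 + 2.0720 = 6.3107
F = (S − I)·e^(rT) = (79.38 − 6.3107) · e^(0.0775·14/12)
= 73.0693 · e^0.090417 = 73.0693 × 1.094631 = $79.98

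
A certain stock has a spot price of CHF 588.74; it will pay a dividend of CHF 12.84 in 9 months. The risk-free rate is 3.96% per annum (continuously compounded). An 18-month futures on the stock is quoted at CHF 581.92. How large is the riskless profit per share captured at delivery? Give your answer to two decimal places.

CHF 29.62 per share

PV(dividends) I = 12.84·e^(−0.0396·9/12) = 12.4643
Fair futures F* = (S − I)·e^(rT) = (588.74 − 12.4643)·e^0.059400 = 576.2757 × 1.061200 = 611.5438
Market CHF 581.92 < fair 611.5438: forward underpriced → reverse cash-and-carry (short the stock, invest proceeds at r, pay the dividends, go long the forward).
Profit at T = |F_mkt − F*| = |581.92 − 611.5438| = CHF 29.62 per share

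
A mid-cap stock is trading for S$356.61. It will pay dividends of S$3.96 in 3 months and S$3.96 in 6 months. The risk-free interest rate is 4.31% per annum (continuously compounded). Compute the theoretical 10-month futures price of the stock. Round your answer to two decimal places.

PV(dividends) I = 3.96·e^(−0.0431·3/12) + 3.96·e^(−0.0431·6/12)
I = 3.9176 + 3.8756 = 7.7932
F = (S − I)·e^(rT) = (356.61 − 7.7932) · e^(0.0431·10/12)
= 348.8168 · e^0.035917 = 348.8168 × 1.036570 = S$361.57

S$361.57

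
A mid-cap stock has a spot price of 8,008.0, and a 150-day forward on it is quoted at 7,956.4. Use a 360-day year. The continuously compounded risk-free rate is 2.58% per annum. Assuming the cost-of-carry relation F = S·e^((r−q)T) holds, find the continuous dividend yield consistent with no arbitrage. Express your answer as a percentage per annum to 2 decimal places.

From F = S·e^((r−q)T): (r − q) = ln(F/S)/T
ln(7956.4/8008.0) = ln(0.993556) = -0.006465
(r − q) = -0.006465 / (150/360) = -0.015516
q = r − ln(F/S)/T = 0.0258 + 0.015516 = 0.041316
q = 4.13%

4.13%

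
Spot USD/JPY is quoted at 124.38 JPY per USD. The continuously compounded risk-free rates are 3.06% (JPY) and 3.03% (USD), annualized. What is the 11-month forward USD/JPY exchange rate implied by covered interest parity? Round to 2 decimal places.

124.41

F = S·e^((r_JPY − r_USD)T) = 124.38 · e^((0.0306 − 0.0303) × 11/12)
= 124.38 · e^0.000275 = 124.38 × 1.000275
F = 124.41 JPY per USD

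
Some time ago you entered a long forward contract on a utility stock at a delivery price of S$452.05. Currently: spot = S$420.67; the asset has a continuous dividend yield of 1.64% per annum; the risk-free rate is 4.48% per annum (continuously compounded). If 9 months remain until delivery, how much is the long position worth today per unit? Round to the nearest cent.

-S$21.59

Current fair forward for the remaining 9 months: F = S·e^((r − q)·T), (r − q) = 0.0448 − 0.0164 = 0.0284
F = 420.67 · e^(0.0284 × 9/12) = 420.67 × 1.021528 = 429.7262
Value of long forward = (F − K)·e^(−rT) = (429.7262 − 452.05) · e^(−0.0448·9/12)
= -22.3238 × 0.966958 = -21.59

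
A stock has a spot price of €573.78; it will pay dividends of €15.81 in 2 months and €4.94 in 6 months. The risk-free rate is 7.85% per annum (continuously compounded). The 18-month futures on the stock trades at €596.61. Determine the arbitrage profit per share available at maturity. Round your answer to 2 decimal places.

PV(dividends) I = 15.81·e^(−0.0785·2/12) + 4.94·e^(−0.0785·6/12) = 20.3544
Fair futures F* = (S − I)·e^(rT) = (573.78 − 20.3544)·e^0.117750 = 553.4256 × 1.124963 = 622.5833
Market €596.61 < fair 622.5833: forward underpriced → reverse cash-and-carry (short the stock, invest proceeds at r, pay the dividends, go long the forward).
Profit at T = |F_mkt − F*| = |596.61 − 622.5833| = €25.97 per share

€25.97 per share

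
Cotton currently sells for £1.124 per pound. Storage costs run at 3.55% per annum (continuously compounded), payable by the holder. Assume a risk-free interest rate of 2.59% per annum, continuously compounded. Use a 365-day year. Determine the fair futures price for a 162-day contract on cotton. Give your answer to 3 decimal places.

£1.155 per pound

Net carry = r + u − y = 0.0259 + 0.0355 − 0.0000 = 0.0614
F = S·e^((r+u−y)T) = 1.124 · e^(0.0614 × 162/365) = 1.124 · e^0.027252
= 1.124 × 1.027627 = £1.155 per pound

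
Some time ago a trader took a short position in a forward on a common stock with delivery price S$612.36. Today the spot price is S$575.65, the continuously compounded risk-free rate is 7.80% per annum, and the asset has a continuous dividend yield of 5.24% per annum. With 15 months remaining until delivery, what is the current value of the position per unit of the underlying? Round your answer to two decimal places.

Current fair forward for the remaining 15 months: F = S·e^((r − q)·T), (r − q) = 0.0780 − 0.0524 = 0.0256
F = 575.65 · e^(0.0256 × 15/12) = 575.65 × 1.032518 = 594.3690
Value of long forward = (F − K)·e^(−rT) = (594.3690 − 612.36) · e^(−0.0780·15/12)
= -17.9910 × 0.907102 = -16.32
Short position value = −(long value) = S$16.32

S$16.32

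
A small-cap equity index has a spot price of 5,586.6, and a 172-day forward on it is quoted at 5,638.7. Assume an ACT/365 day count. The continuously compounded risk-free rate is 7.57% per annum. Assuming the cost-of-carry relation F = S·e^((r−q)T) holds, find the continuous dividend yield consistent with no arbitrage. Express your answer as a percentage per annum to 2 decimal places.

From F = S·e^((r−q)T): (r − q) = ln(F/S)/T
ln(5638.7/5586.6) = ln(1.009326) = 0.009283
(r − q) = 0.009283 / (172/365) = 0.019699
q = r − ln(F/S)/T = 0.0757 − 0.019699 = 0.056001
q = 5.60%

5.60%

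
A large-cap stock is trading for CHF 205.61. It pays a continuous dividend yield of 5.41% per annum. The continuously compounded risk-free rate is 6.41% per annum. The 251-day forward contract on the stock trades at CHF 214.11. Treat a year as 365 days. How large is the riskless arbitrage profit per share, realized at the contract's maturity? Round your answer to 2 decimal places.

CHF 7.08 per share

Fair forward: F* = S·e^(carry·T), with carry = (r − q) = 0.0641 − 0.0541 = 0.0100
F* = 205.61 · e^(0.0100 × 251/365) = 205.61 · e^0.006877 = 205.61 × 1.006901 = CHF 207.0289
Market CHF 214.11 > fair CHF 207.0289: forward overpriced → cash-and-carry (buy spot, short the forward).
At maturity, profit = |F_mkt − F*| = |214.11 − 207.0289| = CHF 7.08 per share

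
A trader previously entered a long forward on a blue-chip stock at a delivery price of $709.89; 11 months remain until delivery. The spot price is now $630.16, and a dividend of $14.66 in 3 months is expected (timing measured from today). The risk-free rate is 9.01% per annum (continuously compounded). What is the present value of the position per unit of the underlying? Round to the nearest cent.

PV(remaining dividends) I = 14.66·e^(−0.0901·3/12) = 14.3335
Current forward F = (S − I)·e^(rT) = (630.16 − 14.3335)·e^(0.0901·11/12) = 615.8265 × 1.086098 = 668.8479
Value (long) = (F − K)·e^(−rT) = (668.8479 − 709.89) × 0.920727 = -37.7886
Value = -$37.79

-$37.79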